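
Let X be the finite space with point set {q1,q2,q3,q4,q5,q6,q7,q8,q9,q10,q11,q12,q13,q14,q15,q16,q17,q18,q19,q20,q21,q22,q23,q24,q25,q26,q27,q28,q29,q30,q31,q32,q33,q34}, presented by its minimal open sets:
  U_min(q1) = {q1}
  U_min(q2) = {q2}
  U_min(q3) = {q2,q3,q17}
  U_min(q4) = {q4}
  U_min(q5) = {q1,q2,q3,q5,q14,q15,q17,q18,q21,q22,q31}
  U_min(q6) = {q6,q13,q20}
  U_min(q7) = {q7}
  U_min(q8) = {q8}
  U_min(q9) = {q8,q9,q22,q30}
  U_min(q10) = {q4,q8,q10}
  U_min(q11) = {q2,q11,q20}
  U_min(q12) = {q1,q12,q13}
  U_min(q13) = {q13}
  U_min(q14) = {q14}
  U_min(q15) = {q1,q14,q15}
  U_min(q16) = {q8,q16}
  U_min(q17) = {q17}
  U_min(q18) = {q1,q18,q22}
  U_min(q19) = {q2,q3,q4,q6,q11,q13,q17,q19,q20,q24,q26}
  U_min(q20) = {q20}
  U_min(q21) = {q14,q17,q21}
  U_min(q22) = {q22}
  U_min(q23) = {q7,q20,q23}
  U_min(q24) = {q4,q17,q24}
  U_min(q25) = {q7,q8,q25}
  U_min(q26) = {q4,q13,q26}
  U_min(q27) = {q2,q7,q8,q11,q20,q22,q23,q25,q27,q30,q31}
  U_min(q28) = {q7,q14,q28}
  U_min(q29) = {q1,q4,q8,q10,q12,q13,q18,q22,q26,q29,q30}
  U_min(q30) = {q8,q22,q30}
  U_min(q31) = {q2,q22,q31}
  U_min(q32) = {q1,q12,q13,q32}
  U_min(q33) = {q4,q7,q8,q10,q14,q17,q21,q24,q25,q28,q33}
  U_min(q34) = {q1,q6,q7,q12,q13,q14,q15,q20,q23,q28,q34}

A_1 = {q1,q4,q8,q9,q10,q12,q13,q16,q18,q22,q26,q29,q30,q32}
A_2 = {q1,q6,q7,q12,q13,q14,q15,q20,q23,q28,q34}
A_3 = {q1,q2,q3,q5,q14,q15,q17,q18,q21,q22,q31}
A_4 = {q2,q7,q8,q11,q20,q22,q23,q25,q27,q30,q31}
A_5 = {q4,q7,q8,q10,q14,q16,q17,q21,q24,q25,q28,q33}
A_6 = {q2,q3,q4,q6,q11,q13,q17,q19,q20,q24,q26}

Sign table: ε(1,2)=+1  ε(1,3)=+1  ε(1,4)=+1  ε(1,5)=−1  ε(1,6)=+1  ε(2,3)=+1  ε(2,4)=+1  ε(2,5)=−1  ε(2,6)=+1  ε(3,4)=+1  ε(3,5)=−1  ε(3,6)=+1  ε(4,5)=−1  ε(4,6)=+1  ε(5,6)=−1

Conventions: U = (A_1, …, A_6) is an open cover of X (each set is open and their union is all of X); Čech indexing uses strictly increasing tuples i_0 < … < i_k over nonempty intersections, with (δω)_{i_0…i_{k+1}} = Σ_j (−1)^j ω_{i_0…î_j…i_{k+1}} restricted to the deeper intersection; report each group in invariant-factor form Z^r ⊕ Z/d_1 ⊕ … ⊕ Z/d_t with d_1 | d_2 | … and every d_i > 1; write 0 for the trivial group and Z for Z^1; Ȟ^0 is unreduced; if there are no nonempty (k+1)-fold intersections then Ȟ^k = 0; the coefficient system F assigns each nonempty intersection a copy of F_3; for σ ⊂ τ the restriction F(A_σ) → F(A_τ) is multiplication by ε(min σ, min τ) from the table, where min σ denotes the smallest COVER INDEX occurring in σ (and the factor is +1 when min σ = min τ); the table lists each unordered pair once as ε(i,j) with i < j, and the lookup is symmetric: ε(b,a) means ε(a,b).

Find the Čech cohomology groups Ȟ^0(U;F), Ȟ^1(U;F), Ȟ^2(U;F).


Ȟ^0 = Z/3; Ȟ^1 = 0; Ȟ^2 = 0

nonempty intersections:
  A12={q1,q12,q13} A13={q1,q18,q22} A14={q8,q22,q30} A15={q4,q8,q10,q16} A16={q4,q13,q26} A23={q1,q14,q15} A24={q7,q20,q23} A25={q7,q14,q28} A26={q6,q13,q20} A34={q2,q22,q31} A35={q14,q17,q21} A36={q2,q3,q17} A45={q7,q8,q25} A46={q2,q11,q20} A56={q4,q17,q24}
  A123={q1} A126={q13} A134={q22} A145={q8} A156={q4} A235={q14} A245={q7} A246={q20} A346={q2} A356={q17}
C dims 6,15,10; δ0: rk_F3 5; δ1: rk_F3 10
Ȟ^0: (6−5)−0=1 ⇒ Z/3
Ȟ^1: (15−10)−5=0 ⇒ 0
Ȟ^2: (10−0)−10=0 ⇒ 0


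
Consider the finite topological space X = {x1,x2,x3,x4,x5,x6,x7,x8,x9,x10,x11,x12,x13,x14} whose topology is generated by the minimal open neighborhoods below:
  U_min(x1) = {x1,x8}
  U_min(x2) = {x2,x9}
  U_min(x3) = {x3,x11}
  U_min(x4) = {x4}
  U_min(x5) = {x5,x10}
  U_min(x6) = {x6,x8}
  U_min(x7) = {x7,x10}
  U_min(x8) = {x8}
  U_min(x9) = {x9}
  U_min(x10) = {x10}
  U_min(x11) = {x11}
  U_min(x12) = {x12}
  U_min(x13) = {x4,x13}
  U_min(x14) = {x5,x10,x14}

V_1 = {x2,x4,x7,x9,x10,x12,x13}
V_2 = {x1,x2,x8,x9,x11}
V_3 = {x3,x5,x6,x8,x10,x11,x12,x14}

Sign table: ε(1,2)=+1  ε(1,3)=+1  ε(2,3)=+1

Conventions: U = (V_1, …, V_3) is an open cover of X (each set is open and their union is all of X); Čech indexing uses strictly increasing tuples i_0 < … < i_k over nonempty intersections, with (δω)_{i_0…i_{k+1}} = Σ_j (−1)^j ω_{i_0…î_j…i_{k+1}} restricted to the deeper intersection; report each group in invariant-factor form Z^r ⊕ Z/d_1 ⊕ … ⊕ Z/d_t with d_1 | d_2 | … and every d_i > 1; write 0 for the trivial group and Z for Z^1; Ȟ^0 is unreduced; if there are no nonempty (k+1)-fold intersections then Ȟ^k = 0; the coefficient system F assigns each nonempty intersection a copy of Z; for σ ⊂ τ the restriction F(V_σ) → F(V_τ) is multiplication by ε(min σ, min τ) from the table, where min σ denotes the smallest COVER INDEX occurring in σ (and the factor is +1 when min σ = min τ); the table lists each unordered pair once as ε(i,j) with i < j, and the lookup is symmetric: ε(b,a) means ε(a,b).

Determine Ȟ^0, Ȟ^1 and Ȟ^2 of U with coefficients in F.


Ȟ^0 ≅ Z, Ȟ^1 ≅ Z, Ȟ^2 ≅ 0

nonempty overlaps:
  V12={x2,x9} V13={x10,x12} V23={x8,x11}
C dims 3,3; δ0: rk 2, SNF 1^2
degree 0: 3−2−0 = 1 → Ȟ^0 ≅ Z
degree 1: 3−0−2 = 1 → Ȟ^1 ≅ Z
degree 2: 0−0−0 = 0 → Ȟ^2 ≅ 0


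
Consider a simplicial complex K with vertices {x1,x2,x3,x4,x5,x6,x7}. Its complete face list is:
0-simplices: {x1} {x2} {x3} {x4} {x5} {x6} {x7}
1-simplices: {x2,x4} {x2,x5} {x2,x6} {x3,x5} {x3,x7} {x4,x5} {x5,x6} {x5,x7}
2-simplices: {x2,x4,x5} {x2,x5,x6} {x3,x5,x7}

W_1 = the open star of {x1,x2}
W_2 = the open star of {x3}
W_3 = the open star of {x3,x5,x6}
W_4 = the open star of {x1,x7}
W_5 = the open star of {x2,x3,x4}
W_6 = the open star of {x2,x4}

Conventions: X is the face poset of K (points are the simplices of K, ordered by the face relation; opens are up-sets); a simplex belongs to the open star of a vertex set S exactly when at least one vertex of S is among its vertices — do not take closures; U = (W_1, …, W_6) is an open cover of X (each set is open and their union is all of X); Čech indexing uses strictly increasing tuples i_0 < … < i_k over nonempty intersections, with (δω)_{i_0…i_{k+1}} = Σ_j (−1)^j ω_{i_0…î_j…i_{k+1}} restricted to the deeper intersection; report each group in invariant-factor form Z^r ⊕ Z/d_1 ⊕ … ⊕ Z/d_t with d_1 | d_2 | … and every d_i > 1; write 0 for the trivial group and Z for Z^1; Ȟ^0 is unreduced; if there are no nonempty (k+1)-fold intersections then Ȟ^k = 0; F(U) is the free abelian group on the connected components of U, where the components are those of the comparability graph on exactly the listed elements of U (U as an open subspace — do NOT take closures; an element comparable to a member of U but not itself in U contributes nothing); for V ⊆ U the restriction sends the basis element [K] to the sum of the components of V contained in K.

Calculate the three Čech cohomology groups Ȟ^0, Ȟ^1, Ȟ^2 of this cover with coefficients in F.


Ȟ^0 ≅ Z^2; Ȟ^1 ≅ 0; Ȟ^2 ≅ 0

intersection data:
  W1={{x1},{x2},{x2,x4},{x2,x5},{x2,x6},{x2,x4,x5},{x2,x5,x6}} W2={{x3},{x3,x5},{x3,x7},{x3,x5,x7}} W3={{x3},{x5},{x6},{x2,x5},{x2,x6},{x3,x5},{x3,x7},{x4,x5},{x5,x6},{x5,x7},{x2,x4,x5},{x2,x5,x6},{x3,x5,x7}} W4={{x1},{x7},{x3,x7},{x5,x7},{x3,x5,x7}} W5={{x2},{x3},{x4},{x2,x4},{x2,x5},{x2,x6},{x3,x5},{x3,x7},{x4,x5},{x2,x4,x5},{x2,x5,x6},{x3,x5,x7}} W6={{x2},{x4},{x2,x4},{x2,x5},{x2,x6},{x4,x5},{x2,x4,x5},{x2,x5,x6}}
  W13={{x2,x5},{x2,x6},{x2,x4,x5},{x2,x5,x6}} W14={{x1}} W15={{x2},{x2,x4},{x2,x5},{x2,x6},{x2,x4,x5},{x2,x5,x6}} W16={{x2},{x2,x4},{x2,x5},{x2,x6},{x2,x4,x5},{x2,x5,x6}} W23={{x3},{x3,x5},{x3,x7},{x3,x5,x7}} W24={{x3,x7},{x3,x5,x7}} W25={{x3},{x3,x5},{x3,x7},{x3,x5,x7}} W34={{x3,x7},{x5,x7},{x3,x5,x7}} W35={{x3},{x2,x5},{x2,x6},{x3,x5},{x3,x7},{x4,x5},{x2,x4,x5},{x2,x5,x6},{x3,x5,x7}} W36={{x2,x5},{x2,x6},{x4,x5},{x2,x4,x5},{x2,x5,x6}} W45={{x3,x7},{x3,x5,x7}} W56={{x2},{x4},{x2,x4},{x2,x5},{x2,x6},{x4,x5},{x2,x4,x5},{x2,x5,x6}}
  W135={{x2,x5},{x2,x6},{x2,x4,x5},{x2,x5,x6}} W136={{x2,x5},{x2,x6},{x2,x4,x5},{x2,x5,x6}} W156={{x2},{x2,x4},{x2,x5},{x2,x6},{x2,x4,x5},{x2,x5,x6}} W234={{x3,x7},{x3,x5,x7}} W235={{x3},{x3,x5},{x3,x7},{x3,x5,x7}} W245={{x3,x7},{x3,x5,x7}} W345={{x3,x7},{x3,x5,x7}} W356={{x2,x5},{x2,x6},{x4,x5},{x2,x4,x5},{x2,x5,x6}}
  W1356={{x2,x5},{x2,x6},{x2,x4,x5},{x2,x5,x6}} W2345={{x3,x7},{x3,x5,x7}}
components per intersection:
  W1: {{x1}} {{x2},{x2,x4},{x2,x5},{x2,x6},{x2,x4,x5},{x2,x5,x6}}
  W2: {{x3},{x3,x5},{x3,x7},{x3,x5,x7}}
  W3: {{x3},{x5},{x6},{x2,x5},{x2,x6},{x3,x5},{x3,x7},{x4,x5},{x5,x6},{x5,x7},{x2,x4,x5},{x2,x5,x6},{x3,x5,x7}}
  W4: {{x1}} {{x7},{x3,x7},{x5,x7},{x3,x5,x7}}
  W5: {{x2},{x4},{x2,x4},{x2,x5},{x2,x6},{x4,x5},{x2,x4,x5},{x2,x5,x6}} {{x3},{x3,x5},{x3,x7},{x3,x5,x7}}
  W6: {{x2},{x4},{x2,x4},{x2,x5},{x2,x6},{x4,x5},{x2,x4,x5},{x2,x5,x6}}
  W13: {{x2,x5},{x2,x6},{x2,x4,x5},{x2,x5,x6}}
  W14: {{x1}}
  W15: {{x2},{x2,x4},{x2,x5},{x2,x6},{x2,x4,x5},{x2,x5,x6}}
  W16: {{x2},{x2,x4},{x2,x5},{x2,x6},{x2,x4,x5},{x2,x5,x6}}
  W23: {{x3},{x3,x5},{x3,x7},{x3,x5,x7}}
  W24: {{x3,x7},{x3,x5,x7}}
  W25: {{x3},{x3,x5},{x3,x7},{x3,x5,x7}}
  W34: {{x3,x7},{x5,x7},{x3,x5,x7}}
  W35: {{x3},{x3,x5},{x3,x7},{x3,x5,x7}} {{x2,x5},{x2,x6},{x4,x5},{x2,x4,x5},{x2,x5,x6}}
  W36: {{x2,x5},{x2,x6},{x4,x5},{x2,x4,x5},{x2,x5,x6}}
  W45: {{x3,x7},{x3,x5,x7}}
  W56: {{x2},{x4},{x2,x4},{x2,x5},{x2,x6},{x4,x5},{x2,x4,x5},{x2,x5,x6}}
  W135: {{x2,x5},{x2,x6},{x2,x4,x5},{x2,x5,x6}}
  W136: {{x2,x5},{x2,x6},{x2,x4,x5},{x2,x5,x6}}
  W156: {{x2},{x2,x4},{x2,x5},{x2,x6},{x2,x4,x5},{x2,x5,x6}}
  W234: {{x3,x7},{x3,x5,x7}}
  W235: {{x3},{x3,x5},{x3,x7},{x3,x5,x7}}
  W245: {{x3,x7},{x3,x5,x7}}
  W345: {{x3,x7},{x3,x5,x7}}
  W356: {{x2,x5},{x2,x6},{x4,x5},{x2,x4,x5},{x2,x5,x6}}
  W1356: {{x2,x5},{x2,x6},{x2,x4,x5},{x2,x5,x6}}
  W2345: {{x3,x7},{x3,x5,x7}}
C dims 9,13,8,2; δ0: rk 7, SNF 1^7; δ1: rk 6, SNF 1^6; δ2: rk 2, SNF 1^2
Ȟ^0 = (9 − 7) − 0 = 2, so Ȟ^0 ≅ Z^2
Ȟ^1 = (13 − 6) − 7 = 0, so Ȟ^1 ≅ 0
Ȟ^2 = (8 − 2) − 6 = 0, so Ȟ^2 ≅ 0


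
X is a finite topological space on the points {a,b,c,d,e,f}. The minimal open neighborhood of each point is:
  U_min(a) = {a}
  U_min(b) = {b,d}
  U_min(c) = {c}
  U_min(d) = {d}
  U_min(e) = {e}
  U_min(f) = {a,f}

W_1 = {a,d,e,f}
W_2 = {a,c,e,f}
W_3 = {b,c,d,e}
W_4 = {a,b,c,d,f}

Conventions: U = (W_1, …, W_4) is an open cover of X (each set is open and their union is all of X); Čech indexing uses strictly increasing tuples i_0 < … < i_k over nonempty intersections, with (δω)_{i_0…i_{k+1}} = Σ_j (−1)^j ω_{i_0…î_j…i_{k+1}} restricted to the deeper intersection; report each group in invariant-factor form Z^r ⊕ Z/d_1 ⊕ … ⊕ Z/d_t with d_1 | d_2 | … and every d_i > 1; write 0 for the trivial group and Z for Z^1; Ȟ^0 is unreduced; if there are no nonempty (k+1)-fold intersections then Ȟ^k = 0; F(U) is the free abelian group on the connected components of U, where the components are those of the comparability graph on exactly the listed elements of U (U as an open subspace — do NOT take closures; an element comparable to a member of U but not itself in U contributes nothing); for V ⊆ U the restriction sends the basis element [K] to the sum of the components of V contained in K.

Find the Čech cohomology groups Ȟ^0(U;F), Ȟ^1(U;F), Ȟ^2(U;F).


nonempty overlaps:
  W12={a,e,f} W13={d,e} W14={a,d,f} W23={c,e} W24={a,c,f} W34={b,c,d}
  W123={e} W124={a,f} W134={d} W234={c}
components per intersection:
  W1: {a,f} {d} {e}
  W2: {a,f} {c} {e}
  W3: {b,d} {c} {e}
  W4: {a,f} {b,d} {c}
  W12: {a,f} {e}
  W13: {d} {e}
  W14: {a,f} {d}
  W23: {c} {e}
  W24: {a,f} {c}
  W34: {b,d} {c}
  W123: {e}
  W124: {a,f}
  W134: {d}
  W234: {c}
C dims 12,12,4; δ0: rk 8, SNF 1^8; δ1: rk 4, SNF 1^4
degree 0: 12−8−0 = 4 → Ȟ^0 ≅ Z^4
degree 1: 12−4−8 = 0 → Ȟ^1 ≅ 0
degree 2: 4−0−4 = 0 → Ȟ^2 ≅ 0

Ȟ^0(U;F) ≅ Z^4, Ȟ^1(U;F) ≅ 0 and Ȟ^2(U;F) ≅ 0


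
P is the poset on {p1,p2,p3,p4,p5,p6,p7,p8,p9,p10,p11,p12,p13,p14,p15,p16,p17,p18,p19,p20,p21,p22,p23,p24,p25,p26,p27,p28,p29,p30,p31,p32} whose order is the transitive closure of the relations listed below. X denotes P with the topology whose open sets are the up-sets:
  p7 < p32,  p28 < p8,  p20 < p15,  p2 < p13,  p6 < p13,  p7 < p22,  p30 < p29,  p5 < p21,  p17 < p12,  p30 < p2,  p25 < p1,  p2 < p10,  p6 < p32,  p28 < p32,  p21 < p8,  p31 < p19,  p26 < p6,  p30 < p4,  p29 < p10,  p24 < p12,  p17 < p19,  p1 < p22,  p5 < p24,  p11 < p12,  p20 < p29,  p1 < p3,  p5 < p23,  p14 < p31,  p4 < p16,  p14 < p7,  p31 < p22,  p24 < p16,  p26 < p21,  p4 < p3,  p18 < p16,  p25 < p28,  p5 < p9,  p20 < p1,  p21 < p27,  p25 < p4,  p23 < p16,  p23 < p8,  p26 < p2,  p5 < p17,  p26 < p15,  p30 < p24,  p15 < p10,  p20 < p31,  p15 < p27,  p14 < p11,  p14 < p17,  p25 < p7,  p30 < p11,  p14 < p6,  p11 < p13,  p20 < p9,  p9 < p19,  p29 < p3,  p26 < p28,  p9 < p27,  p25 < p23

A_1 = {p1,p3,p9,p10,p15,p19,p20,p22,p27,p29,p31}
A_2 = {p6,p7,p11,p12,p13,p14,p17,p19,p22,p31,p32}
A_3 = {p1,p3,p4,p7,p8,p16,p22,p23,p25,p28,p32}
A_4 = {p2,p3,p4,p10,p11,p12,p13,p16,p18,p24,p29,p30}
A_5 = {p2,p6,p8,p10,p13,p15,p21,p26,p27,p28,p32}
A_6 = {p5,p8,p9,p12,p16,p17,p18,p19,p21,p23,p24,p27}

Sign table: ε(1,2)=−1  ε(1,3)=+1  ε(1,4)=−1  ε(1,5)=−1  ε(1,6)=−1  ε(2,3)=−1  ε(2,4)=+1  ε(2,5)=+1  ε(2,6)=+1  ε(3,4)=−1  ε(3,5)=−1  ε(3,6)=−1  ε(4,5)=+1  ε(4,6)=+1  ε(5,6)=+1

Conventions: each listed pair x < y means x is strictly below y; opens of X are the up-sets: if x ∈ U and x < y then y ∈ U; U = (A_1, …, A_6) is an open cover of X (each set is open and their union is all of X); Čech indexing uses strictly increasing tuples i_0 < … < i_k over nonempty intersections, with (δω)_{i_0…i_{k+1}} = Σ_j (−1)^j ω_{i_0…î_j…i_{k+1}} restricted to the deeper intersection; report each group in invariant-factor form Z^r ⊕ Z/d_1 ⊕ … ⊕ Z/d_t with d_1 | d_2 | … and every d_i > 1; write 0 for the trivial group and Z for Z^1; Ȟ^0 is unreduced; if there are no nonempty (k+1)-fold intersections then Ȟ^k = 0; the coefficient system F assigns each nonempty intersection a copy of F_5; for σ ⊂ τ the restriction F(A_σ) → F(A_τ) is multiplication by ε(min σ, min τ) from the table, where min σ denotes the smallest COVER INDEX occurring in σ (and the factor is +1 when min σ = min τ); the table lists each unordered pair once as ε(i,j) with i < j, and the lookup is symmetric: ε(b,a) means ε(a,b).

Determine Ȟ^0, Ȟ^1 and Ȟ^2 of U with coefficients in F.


Ȟ^0(U;F) ≅ Z/5, Ȟ^1(U;F) ≅ 0 and Ȟ^2(U;F) ≅ 0

nerve simplices:
  A12={p19,p22,p31} A13={p1,p3,p22} A14={p3,p10,p29} A15={p10,p15,p27} A16={p9,p19,p27} A23={p7,p22,p32} A24={p11,p12,p13} A25={p6,p13,p32} A26={p12,p17,p19} A34={p3,p4,p16} A35={p8,p28,p32} A36={p8,p16,p23} A45={p2,p10,p13} A46={p12,p16,p18,p24} A56={p8,p21,p27}
  A123={p22} A126={p19} A134={p3} A145={p10} A156={p27} A235={p32} A245={p13} A246={p12} A346={p16} A356={p8}
C dims 6,15,10; δ0: rk_F5 5; δ1: rk_F5 10
degree 0: 6−5−0 = 1 → Ȟ^0 ≅ Z/5
degree 1: 15−10−5 = 0 → Ȟ^1 ≅ 0
degree 2: 10−0−10 = 0 → Ȟ^2 ≅ 0


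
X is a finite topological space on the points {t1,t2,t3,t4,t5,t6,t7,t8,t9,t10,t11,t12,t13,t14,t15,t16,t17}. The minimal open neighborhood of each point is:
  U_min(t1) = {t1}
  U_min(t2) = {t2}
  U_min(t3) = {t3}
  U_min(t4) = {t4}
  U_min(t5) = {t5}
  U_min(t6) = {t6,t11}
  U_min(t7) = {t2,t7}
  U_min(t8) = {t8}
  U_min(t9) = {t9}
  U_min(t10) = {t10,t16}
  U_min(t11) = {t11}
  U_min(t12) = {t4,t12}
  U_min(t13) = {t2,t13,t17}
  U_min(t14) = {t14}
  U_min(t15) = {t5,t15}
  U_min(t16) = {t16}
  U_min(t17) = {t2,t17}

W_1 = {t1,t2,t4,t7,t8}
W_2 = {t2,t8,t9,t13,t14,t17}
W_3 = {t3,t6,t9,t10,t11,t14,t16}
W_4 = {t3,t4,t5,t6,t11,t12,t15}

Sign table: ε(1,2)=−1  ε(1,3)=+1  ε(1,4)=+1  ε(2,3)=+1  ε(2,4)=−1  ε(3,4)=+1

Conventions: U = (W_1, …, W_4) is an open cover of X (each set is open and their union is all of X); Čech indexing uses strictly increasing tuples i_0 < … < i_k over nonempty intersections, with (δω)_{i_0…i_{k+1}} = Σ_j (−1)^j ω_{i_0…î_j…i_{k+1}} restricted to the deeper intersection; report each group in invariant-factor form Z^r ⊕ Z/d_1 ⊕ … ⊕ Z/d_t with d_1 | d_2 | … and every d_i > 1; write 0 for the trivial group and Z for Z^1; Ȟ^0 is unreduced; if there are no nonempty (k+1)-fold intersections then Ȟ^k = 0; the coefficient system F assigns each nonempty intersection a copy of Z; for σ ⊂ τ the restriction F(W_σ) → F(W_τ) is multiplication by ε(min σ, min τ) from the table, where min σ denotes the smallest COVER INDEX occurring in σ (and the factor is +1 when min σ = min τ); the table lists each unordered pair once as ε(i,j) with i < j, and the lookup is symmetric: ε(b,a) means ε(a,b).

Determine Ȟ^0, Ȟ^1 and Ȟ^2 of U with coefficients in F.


Ȟ^0 ≅ 0; Ȟ^1 ≅ Z/2; Ȟ^2 ≅ 0

cover nerve:
  W12={t2,t8} W14={t4} W23={t9,t14} W34={t3,t6,t11}
C dims 4,4; δ0: rk 4, SNF 1^3·2
Ȟ^0: (4−4)−0=0 ⇒ 0
Ȟ^1: (4−0)−4=0 plus torsion [2] ⇒ Z/2
Ȟ^2: (0−0)−0=0 ⇒ 0


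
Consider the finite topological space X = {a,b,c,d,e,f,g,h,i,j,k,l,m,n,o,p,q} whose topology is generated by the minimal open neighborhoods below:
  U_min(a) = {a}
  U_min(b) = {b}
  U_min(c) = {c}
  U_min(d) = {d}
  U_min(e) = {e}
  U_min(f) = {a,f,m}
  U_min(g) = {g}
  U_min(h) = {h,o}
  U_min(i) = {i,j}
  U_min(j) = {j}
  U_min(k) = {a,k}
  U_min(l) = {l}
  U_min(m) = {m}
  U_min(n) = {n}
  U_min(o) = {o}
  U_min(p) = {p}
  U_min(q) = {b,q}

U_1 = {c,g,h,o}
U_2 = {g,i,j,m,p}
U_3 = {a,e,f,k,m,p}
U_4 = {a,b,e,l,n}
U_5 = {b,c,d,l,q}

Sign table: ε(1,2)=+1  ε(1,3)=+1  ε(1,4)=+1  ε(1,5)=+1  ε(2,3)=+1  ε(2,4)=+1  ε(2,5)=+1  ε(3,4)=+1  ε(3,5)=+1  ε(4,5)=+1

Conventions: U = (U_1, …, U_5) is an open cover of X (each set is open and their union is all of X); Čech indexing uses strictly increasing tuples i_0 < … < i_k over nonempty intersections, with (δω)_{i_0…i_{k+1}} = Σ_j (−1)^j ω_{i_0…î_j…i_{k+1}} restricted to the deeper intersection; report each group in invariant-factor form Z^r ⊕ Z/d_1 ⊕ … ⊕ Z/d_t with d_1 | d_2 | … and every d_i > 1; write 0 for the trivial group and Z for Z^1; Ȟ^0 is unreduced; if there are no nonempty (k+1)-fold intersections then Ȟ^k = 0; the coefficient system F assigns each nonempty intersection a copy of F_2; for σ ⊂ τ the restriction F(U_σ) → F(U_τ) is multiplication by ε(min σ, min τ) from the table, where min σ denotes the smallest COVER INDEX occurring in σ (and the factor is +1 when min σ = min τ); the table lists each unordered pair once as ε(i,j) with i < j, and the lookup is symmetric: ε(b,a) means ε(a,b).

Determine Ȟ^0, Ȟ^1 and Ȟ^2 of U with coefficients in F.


Ȟ^0 ≅ Z/2,  Ȟ^1 ≅ Z/2,  Ȟ^2 ≅ 0

intersection data:
  U12={g} U15={c} U23={m,p} U34={a,e} U45={b,l}
C dims 5,5; δ0: rk_F2 4
Ȟ^0 = (5 − 4) − 0 = 1, so Ȟ^0 ≅ Z/2
Ȟ^1 = (5 − 0) − 4 = 1, so Ȟ^1 ≅ Z/2
Ȟ^2 = (0 − 0) − 0 = 0, so Ȟ^2 ≅ 0


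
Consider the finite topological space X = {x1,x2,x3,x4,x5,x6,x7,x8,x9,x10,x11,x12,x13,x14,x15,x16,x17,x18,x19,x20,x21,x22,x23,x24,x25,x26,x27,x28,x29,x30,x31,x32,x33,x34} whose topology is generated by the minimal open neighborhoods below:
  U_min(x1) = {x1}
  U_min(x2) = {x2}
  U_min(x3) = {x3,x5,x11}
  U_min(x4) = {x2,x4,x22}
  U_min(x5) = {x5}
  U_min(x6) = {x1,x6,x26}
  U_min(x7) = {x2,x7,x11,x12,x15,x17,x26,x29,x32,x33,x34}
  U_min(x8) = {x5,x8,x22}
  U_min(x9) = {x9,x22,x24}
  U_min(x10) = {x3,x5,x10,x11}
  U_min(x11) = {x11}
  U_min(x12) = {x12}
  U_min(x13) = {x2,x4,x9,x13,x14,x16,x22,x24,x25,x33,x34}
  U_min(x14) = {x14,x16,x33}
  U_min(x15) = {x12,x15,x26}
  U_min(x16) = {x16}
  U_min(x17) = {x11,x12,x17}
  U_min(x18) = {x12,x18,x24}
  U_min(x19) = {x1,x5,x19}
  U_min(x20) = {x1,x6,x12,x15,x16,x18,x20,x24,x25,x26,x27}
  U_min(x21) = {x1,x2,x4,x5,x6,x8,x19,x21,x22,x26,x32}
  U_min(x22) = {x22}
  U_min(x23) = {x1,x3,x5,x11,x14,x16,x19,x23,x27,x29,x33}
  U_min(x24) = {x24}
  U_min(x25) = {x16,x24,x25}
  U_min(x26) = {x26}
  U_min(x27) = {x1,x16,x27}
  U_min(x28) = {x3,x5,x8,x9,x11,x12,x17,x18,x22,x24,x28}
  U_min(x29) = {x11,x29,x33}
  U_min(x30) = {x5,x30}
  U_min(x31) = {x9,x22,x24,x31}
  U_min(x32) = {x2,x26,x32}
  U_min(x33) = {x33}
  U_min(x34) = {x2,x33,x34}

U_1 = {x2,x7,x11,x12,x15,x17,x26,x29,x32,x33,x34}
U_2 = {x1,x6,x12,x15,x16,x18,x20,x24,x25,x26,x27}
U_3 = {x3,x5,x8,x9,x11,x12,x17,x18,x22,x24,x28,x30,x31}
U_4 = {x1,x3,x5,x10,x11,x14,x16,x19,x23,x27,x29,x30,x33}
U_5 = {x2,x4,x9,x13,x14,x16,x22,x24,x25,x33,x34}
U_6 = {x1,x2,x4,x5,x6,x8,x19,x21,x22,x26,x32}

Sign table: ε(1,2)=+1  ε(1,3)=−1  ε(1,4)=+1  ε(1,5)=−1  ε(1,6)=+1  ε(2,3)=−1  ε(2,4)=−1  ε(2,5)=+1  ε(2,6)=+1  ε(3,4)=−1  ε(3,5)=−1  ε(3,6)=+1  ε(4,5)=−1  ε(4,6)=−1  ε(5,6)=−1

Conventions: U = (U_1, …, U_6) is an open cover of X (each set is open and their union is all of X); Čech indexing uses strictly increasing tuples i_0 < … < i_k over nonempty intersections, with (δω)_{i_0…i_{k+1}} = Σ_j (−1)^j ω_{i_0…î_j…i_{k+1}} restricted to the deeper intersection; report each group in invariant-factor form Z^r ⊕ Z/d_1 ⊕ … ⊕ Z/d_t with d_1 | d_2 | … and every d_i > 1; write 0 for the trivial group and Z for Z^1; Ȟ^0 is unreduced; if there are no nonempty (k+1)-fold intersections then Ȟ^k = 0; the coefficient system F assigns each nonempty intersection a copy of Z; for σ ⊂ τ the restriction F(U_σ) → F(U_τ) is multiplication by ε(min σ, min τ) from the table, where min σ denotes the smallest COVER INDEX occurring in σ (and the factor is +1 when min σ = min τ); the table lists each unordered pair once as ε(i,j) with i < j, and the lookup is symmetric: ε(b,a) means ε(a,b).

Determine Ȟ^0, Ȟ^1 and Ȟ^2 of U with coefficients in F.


cover nerve:
  U12={x12,x15,x26} U13={x11,x12,x17} U14={x11,x29,x33} U15={x2,x33,x34} U16={x2,x26,x32} U23={x12,x18,x24} U24={x1,x16,x27} U25={x16,x24,x25} U26={x1,x6,x26} U34={x3,x5,x11,x30} U35={x9,x22,x24} U36={x5,x8,x22} U45={x14,x16,x33} U46={x1,x5,x19} U56={x2,x4,x22}
  U123={x12} U126={x26} U134={x11} U145={x33} U156={x2} U235={x24} U245={x16} U246={x1} U346={x5} U356={x22}
C dims 6,15,10; δ0: rk 6, SNF 1^5·2; δ1: rk 9, SNF 1^9
Ȟ^0: (6−6)−0=0 ⇒ 0
Ȟ^1: (15−9)−6=0 plus torsion [2] ⇒ Z/2
Ȟ^2: (10−0)−9=1 ⇒ Z

Ȟ^0 ≅ 0, Ȟ^1 ≅ Z/2 and Ȟ^2 ≅ Z


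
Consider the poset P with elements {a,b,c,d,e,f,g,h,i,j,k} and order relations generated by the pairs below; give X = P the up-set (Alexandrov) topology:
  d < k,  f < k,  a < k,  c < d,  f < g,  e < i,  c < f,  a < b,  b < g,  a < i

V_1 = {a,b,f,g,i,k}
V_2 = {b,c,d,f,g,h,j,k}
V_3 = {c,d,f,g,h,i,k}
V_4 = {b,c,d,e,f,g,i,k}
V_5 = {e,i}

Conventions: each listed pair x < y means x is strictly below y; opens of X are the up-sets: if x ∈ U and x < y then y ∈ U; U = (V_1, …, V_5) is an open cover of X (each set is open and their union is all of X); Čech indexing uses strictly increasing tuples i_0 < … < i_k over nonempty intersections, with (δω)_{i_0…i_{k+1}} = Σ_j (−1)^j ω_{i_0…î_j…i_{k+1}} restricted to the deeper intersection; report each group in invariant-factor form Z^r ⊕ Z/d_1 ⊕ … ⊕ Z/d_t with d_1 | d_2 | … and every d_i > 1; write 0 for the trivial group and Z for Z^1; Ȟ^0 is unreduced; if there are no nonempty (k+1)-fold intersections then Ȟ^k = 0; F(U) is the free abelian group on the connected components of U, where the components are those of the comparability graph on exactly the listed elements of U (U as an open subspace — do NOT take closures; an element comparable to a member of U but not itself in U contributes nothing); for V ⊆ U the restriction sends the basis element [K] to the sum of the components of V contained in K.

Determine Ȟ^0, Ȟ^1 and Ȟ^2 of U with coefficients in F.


Ȟ^0 ≅ Z^3, Ȟ^1 ≅ 0 and Ȟ^2 ≅ 0

nerve simplices:
  V12={b,f,g,k} V13={f,g,i,k} V14={b,f,g,i,k} V15={i} V23={c,d,f,g,h,k} V24={b,c,d,f,g,k} V34={c,d,f,g,i,k} V35={i} V45={e,i}
  V123={f,g,k} V124={b,f,g,k} V134={f,g,i,k} V135={i} V145={i} V234={c,d,f,g,k} V345={i}
  V1234={f,g,k} V1345={i}
components per intersection:
  V1: {a,b,f,g,i,k}
  V2: {b,c,d,f,g,k} {h} {j}
  V3: {c,d,f,g,k} {h} {i}
  V4: {b,c,d,f,g,k} {e,i}
  V5: {e,i}
  V12: {b,f,g,k}
  V13: {f,g,k} {i}
  V14: {b,f,g,k} {i}
  V15: {i}
  V23: {c,d,f,g,k} {h}
  V24: {b,c,d,f,g,k}
  V34: {c,d,f,g,k} {i}
  V35: {i}
  V45: {e,i}
  V123: {f,g,k}
  V124: {b,f,g,k}
  V134: {f,g,k} {i}
  V135: {i}
  V145: {i}
  V234: {c,d,f,g,k}
  V345: {i}
  V1234: {f,g,k}
  V1345: {i}
C dims 10,13,8,2; δ0: rk 7, SNF 1^7; δ1: rk 6, SNF 1^6; δ2: rk 2, SNF 1^2
degree 0: 10−7−0 = 3 → Ȟ^0 ≅ Z^3
degree 1: 13−6−7 = 0 → Ȟ^1 ≅ 0
degree 2: 8−2−6 = 0 → Ȟ^2 ≅ 0


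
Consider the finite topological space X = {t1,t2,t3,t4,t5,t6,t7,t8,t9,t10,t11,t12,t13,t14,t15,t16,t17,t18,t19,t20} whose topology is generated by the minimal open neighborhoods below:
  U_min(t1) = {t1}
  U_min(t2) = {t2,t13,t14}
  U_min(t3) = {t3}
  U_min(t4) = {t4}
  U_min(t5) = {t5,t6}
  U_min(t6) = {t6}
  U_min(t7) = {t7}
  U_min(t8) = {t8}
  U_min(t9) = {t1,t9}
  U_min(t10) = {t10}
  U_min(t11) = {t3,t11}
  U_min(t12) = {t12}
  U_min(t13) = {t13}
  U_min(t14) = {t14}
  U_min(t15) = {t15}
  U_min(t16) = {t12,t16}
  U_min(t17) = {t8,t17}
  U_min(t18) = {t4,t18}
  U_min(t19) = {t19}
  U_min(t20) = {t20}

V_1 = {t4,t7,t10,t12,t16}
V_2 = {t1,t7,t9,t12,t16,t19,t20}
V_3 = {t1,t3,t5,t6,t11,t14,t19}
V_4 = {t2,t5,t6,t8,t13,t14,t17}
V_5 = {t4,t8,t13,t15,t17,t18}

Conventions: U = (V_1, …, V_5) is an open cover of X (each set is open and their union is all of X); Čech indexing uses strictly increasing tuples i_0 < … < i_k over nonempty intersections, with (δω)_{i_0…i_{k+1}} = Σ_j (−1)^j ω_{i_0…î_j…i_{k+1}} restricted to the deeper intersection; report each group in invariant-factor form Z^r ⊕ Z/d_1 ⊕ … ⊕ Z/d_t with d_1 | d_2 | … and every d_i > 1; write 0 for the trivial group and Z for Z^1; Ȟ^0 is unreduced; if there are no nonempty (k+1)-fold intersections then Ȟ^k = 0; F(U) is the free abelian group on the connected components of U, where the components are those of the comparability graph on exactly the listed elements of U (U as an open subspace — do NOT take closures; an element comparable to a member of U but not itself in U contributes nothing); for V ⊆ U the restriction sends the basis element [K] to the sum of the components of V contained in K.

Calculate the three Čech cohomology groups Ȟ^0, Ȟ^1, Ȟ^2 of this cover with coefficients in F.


Ȟ^0(U;F) ≅ Z^12; Ȟ^1(U;F) ≅ 0; Ȟ^2(U;F) ≅ 0

intersection data:
  V12={t7,t12,t16} V15={t4} V23={t1,t19} V34={t5,t6,t14} V45={t8,t13,t17}
components per intersection:
  V1: {t4} {t7} {t10} {t12,t16}
  V2: {t1,t9} {t7} {t12,t16} {t19} {t20}
  V3: {t1} {t3,t11} {t5,t6} {t14} {t19}
  V4: {t2,t13,t14} {t5,t6} {t8,t17}
  V5: {t4,t18} {t8,t17} {t13} {t15}
  V12: {t7} {t12,t16}
  V15: {t4}
  V23: {t1} {t19}
  V34: {t5,t6} {t14}
  V45: {t8,t17} {t13}
C dims 21,9; δ0: rk 9, SNF 1^9
Ȟ^0 = (21 − 9) − 0 = 12, so Ȟ^0 ≅ Z^12
Ȟ^1 = (9 − 0) − 9 = 0, so Ȟ^1 ≅ 0
Ȟ^2 = (0 − 0) − 0 = 0, so Ȟ^2 ≅ 0


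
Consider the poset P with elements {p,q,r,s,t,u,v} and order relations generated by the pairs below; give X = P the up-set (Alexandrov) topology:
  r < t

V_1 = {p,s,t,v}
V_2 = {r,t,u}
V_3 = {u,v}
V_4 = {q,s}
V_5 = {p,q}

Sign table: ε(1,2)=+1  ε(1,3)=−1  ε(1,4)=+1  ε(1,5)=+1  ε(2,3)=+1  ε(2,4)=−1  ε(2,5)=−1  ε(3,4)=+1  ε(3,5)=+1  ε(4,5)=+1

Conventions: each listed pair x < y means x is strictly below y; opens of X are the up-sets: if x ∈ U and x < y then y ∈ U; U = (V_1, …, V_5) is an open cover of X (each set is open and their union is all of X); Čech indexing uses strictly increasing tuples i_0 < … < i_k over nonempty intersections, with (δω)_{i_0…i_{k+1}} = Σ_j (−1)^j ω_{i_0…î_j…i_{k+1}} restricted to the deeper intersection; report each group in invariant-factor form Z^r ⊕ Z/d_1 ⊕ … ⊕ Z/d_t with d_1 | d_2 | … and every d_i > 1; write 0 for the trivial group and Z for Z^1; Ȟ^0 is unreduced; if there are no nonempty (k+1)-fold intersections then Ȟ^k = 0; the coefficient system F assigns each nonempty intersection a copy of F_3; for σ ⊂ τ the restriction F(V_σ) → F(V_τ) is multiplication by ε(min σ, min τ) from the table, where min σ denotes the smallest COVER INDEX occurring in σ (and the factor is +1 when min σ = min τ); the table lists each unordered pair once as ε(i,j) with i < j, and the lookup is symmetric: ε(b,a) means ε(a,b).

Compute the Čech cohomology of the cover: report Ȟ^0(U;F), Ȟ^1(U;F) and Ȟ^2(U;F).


Ȟ^0 = 0,  Ȟ^1 = Z/3,  Ȟ^2 = 0

nonempty intersections:
  V12={t} V13={v} V14={s} V15={p} V23={u} V45={q}
C dims 5,6; δ0: rk_F3 5
Ȟ^0: (5−5)−0=0 ⇒ 0
Ȟ^1: (6−0)−5=1 ⇒ Z/3
Ȟ^2: (0−0)−0=0 ⇒ 0


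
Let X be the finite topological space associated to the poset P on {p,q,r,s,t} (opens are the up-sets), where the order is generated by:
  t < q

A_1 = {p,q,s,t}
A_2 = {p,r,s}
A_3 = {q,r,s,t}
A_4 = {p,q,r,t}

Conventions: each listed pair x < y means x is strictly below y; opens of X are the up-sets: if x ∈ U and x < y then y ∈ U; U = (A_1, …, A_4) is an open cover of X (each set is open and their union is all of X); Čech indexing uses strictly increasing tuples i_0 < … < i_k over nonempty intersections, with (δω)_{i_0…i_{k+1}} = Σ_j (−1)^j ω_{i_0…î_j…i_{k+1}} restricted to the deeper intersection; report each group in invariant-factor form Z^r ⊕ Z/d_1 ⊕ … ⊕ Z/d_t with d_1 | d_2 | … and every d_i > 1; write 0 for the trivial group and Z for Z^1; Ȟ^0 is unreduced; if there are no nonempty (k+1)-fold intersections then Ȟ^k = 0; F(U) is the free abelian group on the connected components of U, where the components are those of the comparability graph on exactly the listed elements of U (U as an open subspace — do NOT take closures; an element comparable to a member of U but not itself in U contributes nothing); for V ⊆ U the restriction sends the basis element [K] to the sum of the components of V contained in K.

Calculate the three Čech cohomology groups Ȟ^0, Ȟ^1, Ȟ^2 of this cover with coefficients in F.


Ȟ^0(U;F) ≅ Z^4,  Ȟ^1(U;F) ≅ 0,  Ȟ^2(U;F) ≅ 0

intersection data:
  A12={p,s} A13={q,s,t} A14={p,q,t} A23={r,s} A24={p,r} A34={q,r,t}
  A123={s} A124={p} A134={q,t} A234={r}
components per intersection:
  A1: {p} {q,t} {s}
  A2: {p} {r} {s}
  A3: {q,t} {r} {s}
  A4: {p} {q,t} {r}
  A12: {p} {s}
  A13: {q,t} {s}
  A14: {p} {q,t}
  A23: {r} {s}
  A24: {p} {r}
  A34: {q,t} {r}
  A123: {s}
  A124: {p}
  A134: {q,t}
  A234: {r}
C dims 12,12,4; δ0: rk 8, SNF 1^8; δ1: rk 4, SNF 1^4
Ȟ^0 = (12 − 8) − 0 = 4, so Ȟ^0 ≅ Z^4
Ȟ^1 = (12 − 4) − 8 = 0, so Ȟ^1 ≅ 0
Ȟ^2 = (4 − 0) − 4 = 0, so Ȟ^2 ≅ 0


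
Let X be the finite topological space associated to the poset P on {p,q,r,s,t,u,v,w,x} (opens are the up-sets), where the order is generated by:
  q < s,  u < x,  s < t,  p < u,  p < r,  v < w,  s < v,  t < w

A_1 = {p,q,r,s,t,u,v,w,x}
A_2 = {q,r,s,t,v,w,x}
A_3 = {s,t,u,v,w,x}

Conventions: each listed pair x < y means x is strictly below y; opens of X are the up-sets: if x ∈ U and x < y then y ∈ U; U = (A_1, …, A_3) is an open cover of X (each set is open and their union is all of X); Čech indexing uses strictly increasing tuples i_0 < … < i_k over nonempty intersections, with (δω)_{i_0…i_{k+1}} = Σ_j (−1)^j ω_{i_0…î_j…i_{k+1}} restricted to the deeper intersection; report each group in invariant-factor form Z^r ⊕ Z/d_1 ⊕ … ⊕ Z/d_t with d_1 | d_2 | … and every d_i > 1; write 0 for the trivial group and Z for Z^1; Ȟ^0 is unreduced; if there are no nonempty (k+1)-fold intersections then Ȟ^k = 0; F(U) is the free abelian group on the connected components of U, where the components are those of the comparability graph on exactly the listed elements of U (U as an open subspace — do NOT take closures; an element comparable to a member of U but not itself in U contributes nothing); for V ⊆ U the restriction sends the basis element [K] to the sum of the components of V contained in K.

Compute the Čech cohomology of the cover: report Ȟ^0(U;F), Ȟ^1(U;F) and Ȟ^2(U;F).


Ȟ^0 = Z^2; Ȟ^1 = 0; Ȟ^2 = 0

intersection data:
  A12={q,r,s,t,v,w,x} A13={s,t,u,v,w,x} A23={s,t,v,w,x}
  A123={s,t,v,w,x}
components per intersection:
  A1: {p,r,u,x} {q,s,t,v,w}
  A2: {q,s,t,v,w} {r} {x}
  A3: {s,t,v,w} {u,x}
  A12: {q,s,t,v,w} {r} {x}
  A13: {s,t,v,w} {u,x}
  A23: {s,t,v,w} {x}
  A123: {s,t,v,w} {x}
C dims 7,7,2; δ0: rk 5, SNF 1^5; δ1: rk 2, SNF 1^2
Ȟ^0 = (7 − 5) − 0 = 2, so Ȟ^0 ≅ Z^2
Ȟ^1 = (7 − 2) − 5 = 0, so Ȟ^1 ≅ 0
Ȟ^2 = (2 − 0) − 2 = 0, so Ȟ^2 ≅ 0


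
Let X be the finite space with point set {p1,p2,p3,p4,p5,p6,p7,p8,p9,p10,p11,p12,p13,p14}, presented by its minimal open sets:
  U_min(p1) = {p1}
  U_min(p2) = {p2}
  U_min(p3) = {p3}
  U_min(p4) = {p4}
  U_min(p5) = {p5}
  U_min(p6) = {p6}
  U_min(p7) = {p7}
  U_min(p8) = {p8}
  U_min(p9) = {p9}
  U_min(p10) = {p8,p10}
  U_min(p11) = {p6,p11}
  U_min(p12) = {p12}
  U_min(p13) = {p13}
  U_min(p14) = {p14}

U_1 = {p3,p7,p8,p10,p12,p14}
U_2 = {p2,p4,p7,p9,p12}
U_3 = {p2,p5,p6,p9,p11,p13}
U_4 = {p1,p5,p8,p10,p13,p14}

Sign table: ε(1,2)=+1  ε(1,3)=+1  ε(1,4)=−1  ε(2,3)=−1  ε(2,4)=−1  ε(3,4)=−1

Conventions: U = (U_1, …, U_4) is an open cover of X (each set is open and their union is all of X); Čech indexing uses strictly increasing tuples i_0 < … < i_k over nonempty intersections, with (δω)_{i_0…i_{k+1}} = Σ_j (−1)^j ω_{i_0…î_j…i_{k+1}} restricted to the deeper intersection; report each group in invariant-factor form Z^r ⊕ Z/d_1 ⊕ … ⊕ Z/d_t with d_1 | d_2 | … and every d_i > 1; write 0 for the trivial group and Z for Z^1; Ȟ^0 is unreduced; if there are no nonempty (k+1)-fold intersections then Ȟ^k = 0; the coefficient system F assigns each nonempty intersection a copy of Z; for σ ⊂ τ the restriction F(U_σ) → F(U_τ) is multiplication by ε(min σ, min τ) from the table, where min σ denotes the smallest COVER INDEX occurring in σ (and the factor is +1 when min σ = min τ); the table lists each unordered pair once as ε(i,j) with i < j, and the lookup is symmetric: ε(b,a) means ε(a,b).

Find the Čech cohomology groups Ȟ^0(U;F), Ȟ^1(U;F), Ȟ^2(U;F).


nerve of the cover:
  U12={p7,p12} U14={p8,p10,p14} U23={p2,p9} U34={p5,p13}
C dims 4,4; δ0: rk 4, SNF 1^3·2
Ȟ^0 = (4 − 4) − 0 = 0, so Ȟ^0 ≅ 0
Ȟ^1 = (4 − 0) − 4 = 0 plus torsion [2], so Ȟ^1 ≅ Z/2
Ȟ^2 = (0 − 0) − 0 = 0, so Ȟ^2 ≅ 0

Ȟ^0(U;F) ≅ 0, Ȟ^1(U;F) ≅ Z/2 and Ȟ^2(U;F) ≅ 0


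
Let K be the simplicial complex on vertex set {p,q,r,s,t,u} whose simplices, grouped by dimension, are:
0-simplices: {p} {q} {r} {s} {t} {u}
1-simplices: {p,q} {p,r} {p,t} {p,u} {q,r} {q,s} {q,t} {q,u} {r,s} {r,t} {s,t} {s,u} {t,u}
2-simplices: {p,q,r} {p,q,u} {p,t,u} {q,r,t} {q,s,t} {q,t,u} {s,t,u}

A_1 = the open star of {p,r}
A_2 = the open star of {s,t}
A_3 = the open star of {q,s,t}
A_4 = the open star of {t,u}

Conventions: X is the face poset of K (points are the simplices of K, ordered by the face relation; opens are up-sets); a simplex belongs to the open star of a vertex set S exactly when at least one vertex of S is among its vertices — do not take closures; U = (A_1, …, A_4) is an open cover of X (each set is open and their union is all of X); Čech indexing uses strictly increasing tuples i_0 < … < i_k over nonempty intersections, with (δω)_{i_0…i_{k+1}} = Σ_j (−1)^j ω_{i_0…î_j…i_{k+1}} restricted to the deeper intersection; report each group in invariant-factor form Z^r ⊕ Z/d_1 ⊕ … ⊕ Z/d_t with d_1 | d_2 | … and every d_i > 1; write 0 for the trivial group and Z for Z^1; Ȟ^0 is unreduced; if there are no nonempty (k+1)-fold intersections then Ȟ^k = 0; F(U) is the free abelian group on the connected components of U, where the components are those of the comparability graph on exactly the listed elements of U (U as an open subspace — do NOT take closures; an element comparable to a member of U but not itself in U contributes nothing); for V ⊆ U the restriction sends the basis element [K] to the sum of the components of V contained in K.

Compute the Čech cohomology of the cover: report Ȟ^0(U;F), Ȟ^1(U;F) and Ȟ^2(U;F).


Ȟ^0(U;F) ≅ Z; Ȟ^1(U;F) ≅ Z; Ȟ^2(U;F) ≅ 0

cover nerve:
  A1={{p},{r},{p,q},{p,r},{p,t},{p,u},{q,r},{r,s},{r,t},{p,q,r},{p,q,u},{p,t,u},{q,r,t}} A2={{s},{t},{p,t},{q,s},{q,t},{r,s},{r,t},{s,t},{s,u},{t,u},{p,t,u},{q,r,t},{q,s,t},{q,t,u},{s,t,u}} A3={{q},{s},{t},{p,q},{p,t},{q,r},{q,s},{q,t},{q,u},{r,s},{r,t},{s,t},{s,u},{t,u},{p,q,r},{p,q,u},{p,t,u},{q,r,t},{q,s,t},{q,t,u},{s,t,u}} A4={{t},{u},{p,t},{p,u},{q,t},{q,u},{r,t},{s,t},{s,u},{t,u},{p,q,u},{p,t,u},{q,r,t},{q,s,t},{q,t,u},{s,t,u}}
  A12={{p,t},{r,s},{r,t},{p,t,u},{q,r,t}} A13={{p,q},{p,t},{q,r},{r,s},{r,t},{p,q,r},{p,q,u},{p,t,u},{q,r,t}} A14={{p,t},{p,u},{r,t},{p,q,u},{p,t,u},{q,r,t}} A23={{s},{t},{p,t},{q,s},{q,t},{r,s},{r,t},{s,t},{s,u},{t,u},{p,t,u},{q,r,t},{q,s,t},{q,t,u},{s,t,u}} A24={{t},{p,t},{q,t},{r,t},{s,t},{s,u},{t,u},{p,t,u},{q,r,t},{q,s,t},{q,t,u},{s,t,u}} A34={{t},{p,t},{q,t},{q,u},{r,t},{s,t},{s,u},{t,u},{p,q,u},{p,t,u},{q,r,t},{q,s,t},{q,t,u},{s,t,u}}
  A123={{p,t},{r,s},{r,t},{p,t,u},{q,r,t}} A124={{p,t},{r,t},{p,t,u},{q,r,t}} A134={{p,t},{r,t},{p,q,u},{p,t,u},{q,r,t}} A234={{t},{p,t},{q,t},{r,t},{s,t},{s,u},{t,u},{p,t,u},{q,r,t},{q,s,t},{q,t,u},{s,t,u}}
  A1234={{p,t},{r,t},{p,t,u},{q,r,t}}
components per intersection:
  A1: {{p},{r},{p,q},{p,r},{p,t},{p,u},{q,r},{r,s},{r,t},{p,q,r},{p,q,u},{p,t,u},{q,r,t}}
  A2: {{s},{t},{p,t},{q,s},{q,t},{r,s},{r,t},{s,t},{s,u},{t,u},{p,t,u},{q,r,t},{q,s,t},{q,t,u},{s,t,u}}
  A3: {{q},{s},{t},{p,q},{p,t},{q,r},{q,s},{q,t},{q,u},{r,s},{r,t},{s,t},{s,u},{t,u},{p,q,r},{p,q,u},{p,t,u},{q,r,t},{q,s,t},{q,t,u},{s,t,u}}
  A4: {{t},{u},{p,t},{p,u},{q,t},{q,u},{r,t},{s,t},{s,u},{t,u},{p,q,u},{p,t,u},{q,r,t},{q,s,t},{q,t,u},{s,t,u}}
  A12: {{p,t},{p,t,u}} {{r,s}} {{r,t},{q,r,t}}
  A13: {{p,q},{q,r},{r,t},{p,q,r},{p,q,u},{q,r,t}} {{p,t},{p,t,u}} {{r,s}}
  A14: {{p,t},{p,u},{p,q,u},{p,t,u}} {{r,t},{q,r,t}}
  A23: {{s},{t},{p,t},{q,s},{q,t},{r,s},{r,t},{s,t},{s,u},{t,u},{p,t,u},{q,r,t},{q,s,t},{q,t,u},{s,t,u}}
  A24: {{t},{p,t},{q,t},{r,t},{s,t},{s,u},{t,u},{p,t,u},{q,r,t},{q,s,t},{q,t,u},{s,t,u}}
  A34: {{t},{p,t},{q,t},{q,u},{r,t},{s,t},{s,u},{t,u},{p,q,u},{p,t,u},{q,r,t},{q,s,t},{q,t,u},{s,t,u}}
  A123: {{p,t},{p,t,u}} {{r,s}} {{r,t},{q,r,t}}
  A124: {{p,t},{p,t,u}} {{r,t},{q,r,t}}
  A134: {{p,t},{p,t,u}} {{r,t},{q,r,t}} {{p,q,u}}
  A234: {{t},{p,t},{q,t},{r,t},{s,t},{s,u},{t,u},{p,t,u},{q,r,t},{q,s,t},{q,t,u},{s,t,u}}
  A1234: {{p,t},{p,t,u}} {{r,t},{q,r,t}}
C dims 4,11,9,2; δ0: rk 3, SNF 1^3; δ1: rk 7, SNF 1^7; δ2: rk 2, SNF 1^2
Ȟ^0: (4−3)−0=1 ⇒ Z
Ȟ^1: (11−7)−3=1 ⇒ Z
Ȟ^2: (9−2)−7=0 ⇒ 0


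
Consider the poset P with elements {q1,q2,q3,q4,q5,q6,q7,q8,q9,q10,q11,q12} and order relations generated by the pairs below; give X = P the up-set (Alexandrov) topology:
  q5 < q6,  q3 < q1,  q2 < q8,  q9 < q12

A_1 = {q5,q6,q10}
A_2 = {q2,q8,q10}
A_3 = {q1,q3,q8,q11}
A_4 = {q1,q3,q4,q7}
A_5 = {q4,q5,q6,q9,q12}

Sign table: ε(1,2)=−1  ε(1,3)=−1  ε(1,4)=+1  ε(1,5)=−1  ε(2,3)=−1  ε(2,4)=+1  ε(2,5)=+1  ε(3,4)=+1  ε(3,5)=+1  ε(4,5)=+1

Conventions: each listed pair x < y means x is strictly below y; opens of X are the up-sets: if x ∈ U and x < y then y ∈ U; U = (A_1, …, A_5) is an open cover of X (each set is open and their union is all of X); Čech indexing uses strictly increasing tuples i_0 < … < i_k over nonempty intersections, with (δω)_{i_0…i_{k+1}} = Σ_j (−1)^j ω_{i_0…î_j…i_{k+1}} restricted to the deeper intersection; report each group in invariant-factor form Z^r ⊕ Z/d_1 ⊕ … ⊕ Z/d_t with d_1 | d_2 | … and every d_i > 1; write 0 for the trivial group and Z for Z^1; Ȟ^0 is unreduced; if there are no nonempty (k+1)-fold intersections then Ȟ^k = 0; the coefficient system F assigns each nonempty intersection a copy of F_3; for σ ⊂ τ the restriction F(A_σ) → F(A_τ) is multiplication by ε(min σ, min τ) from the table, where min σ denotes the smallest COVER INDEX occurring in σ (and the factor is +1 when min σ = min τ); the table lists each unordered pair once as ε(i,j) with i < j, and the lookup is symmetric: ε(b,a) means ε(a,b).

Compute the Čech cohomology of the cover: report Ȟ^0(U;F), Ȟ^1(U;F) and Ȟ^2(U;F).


Ȟ^0 ≅ 0; Ȟ^1 ≅ 0; Ȟ^2 ≅ 0

nerve of the cover:
  A12={q10} A15={q5,q6} A23={q8} A34={q1,q3} A45={q4}
C dims 5,5; δ0: rk_F3 5
Ȟ^0 = (5 − 5) − 0 = 0, so Ȟ^0 ≅ 0
Ȟ^1 = (5 − 0) − 5 = 0, so Ȟ^1 ≅ 0
Ȟ^2 = (0 − 0) − 0 = 0, so Ȟ^2 ≅ 0
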